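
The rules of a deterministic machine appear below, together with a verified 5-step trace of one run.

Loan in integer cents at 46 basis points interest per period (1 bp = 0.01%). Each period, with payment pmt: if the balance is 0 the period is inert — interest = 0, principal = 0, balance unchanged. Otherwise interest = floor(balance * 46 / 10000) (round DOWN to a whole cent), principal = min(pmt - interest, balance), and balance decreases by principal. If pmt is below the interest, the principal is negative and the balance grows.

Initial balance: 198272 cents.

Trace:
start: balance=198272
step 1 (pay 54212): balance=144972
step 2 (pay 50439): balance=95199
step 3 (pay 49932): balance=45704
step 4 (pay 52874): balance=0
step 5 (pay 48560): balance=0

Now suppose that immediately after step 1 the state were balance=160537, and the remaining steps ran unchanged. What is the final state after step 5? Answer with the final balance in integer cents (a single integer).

0

state after step 1 := balance=160537
step 2 (pay 50439): balance=110836
step 3 (pay 49932): balance=61413
step 4 (pay 52874): balance=8821
step 5 (pay 48560): balance=0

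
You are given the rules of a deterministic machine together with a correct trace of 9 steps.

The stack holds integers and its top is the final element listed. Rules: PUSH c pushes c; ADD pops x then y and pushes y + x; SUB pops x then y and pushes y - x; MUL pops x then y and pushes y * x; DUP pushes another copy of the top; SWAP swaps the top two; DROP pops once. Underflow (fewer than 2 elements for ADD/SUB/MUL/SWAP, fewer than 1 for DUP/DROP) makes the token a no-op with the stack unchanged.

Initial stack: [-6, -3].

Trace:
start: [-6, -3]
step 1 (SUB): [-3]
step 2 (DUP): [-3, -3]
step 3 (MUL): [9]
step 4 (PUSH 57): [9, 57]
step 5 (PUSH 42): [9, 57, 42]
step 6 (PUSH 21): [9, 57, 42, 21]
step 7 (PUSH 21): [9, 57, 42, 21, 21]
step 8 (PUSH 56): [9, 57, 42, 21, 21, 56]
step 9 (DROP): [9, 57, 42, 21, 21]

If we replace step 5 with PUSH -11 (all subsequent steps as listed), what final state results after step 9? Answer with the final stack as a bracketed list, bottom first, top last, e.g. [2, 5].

(re-executing from step 5 with the substitution; state before step 5: [9, 57])
step 5 (PUSH -11): [9, 57, -11]
step 6 (PUSH 21): [9, 57, -11, 21]
step 7 (PUSH 21): [9, 57, -11, 21, 21]
step 8 (PUSH 56): [9, 57, -11, 21, 21, 56]
step 9 (DROP): [9, 57, -11, 21, 21]

[9, 57, -11, 21, 21]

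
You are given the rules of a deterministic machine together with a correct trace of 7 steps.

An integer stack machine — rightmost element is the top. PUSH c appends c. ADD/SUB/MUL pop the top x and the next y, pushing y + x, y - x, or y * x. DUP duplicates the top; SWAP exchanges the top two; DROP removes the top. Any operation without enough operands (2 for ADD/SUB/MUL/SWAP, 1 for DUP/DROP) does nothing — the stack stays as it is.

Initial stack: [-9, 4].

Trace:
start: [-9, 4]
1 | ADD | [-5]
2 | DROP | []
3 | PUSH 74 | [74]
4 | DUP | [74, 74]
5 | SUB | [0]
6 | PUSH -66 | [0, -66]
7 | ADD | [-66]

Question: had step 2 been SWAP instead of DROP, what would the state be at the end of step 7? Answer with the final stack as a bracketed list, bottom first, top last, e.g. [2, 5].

[-5, -66]

(re-executing from step 2 with the substitution; state before step 2: [-5])
2 | SWAP | [-5]
3 | PUSH 74 | [-5, 74]
4 | DUP | [-5, 74, 74]
5 | SUB | [-5, 0]
6 | PUSH -66 | [-5, 0, -66]
7 | ADD | [-5, -66]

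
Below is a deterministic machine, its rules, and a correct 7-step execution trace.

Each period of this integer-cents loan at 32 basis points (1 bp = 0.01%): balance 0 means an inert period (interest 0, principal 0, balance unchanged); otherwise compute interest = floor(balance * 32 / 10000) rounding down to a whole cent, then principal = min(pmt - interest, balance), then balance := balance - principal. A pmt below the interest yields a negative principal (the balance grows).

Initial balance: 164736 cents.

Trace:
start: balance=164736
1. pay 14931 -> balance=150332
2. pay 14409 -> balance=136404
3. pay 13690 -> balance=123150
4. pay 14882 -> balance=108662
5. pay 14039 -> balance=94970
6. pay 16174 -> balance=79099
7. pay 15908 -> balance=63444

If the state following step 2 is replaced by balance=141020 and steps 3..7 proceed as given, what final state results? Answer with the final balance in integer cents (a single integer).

state after step 2 := balance=141020
3. pay 13690 -> balance=127781
4. pay 14882 -> balance=113307
5. pay 14039 -> balance=99630
6. pay 16174 -> balance=83774
7. pay 15908 -> balance=68134

68134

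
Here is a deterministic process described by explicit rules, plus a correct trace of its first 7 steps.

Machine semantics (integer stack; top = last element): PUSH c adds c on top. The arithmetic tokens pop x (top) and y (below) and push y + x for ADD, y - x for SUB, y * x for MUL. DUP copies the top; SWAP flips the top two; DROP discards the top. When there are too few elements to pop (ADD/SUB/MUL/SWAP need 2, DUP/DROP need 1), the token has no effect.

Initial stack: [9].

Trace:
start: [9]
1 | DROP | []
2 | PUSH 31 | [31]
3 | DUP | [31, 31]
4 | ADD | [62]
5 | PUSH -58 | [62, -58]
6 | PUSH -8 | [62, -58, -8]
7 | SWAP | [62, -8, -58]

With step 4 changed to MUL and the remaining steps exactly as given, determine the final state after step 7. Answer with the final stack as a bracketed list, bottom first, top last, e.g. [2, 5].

(re-executing from step 4 with the substitution; state before step 4: [31, 31])
4 | MUL | [961]
5 | PUSH -58 | [961, -58]
6 | PUSH -8 | [961, -58, -8]
7 | SWAP | [961, -8, -58]

[961, -8, -58]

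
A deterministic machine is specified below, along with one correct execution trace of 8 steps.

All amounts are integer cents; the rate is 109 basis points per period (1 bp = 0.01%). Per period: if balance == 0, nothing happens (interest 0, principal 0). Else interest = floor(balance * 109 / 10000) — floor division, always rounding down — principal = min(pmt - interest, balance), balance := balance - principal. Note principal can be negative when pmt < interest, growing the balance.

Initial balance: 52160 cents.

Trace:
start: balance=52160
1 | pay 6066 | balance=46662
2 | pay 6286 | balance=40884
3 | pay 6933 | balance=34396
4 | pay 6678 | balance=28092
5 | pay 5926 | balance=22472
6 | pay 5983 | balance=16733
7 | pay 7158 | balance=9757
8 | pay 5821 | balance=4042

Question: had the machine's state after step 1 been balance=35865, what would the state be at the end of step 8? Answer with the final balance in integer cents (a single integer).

0

state after step 1 := balance=35865
2 | pay 6286 | balance=29969
3 | pay 6933 | balance=23362
4 | pay 6678 | balance=16938
5 | pay 5926 | balance=11196
6 | pay 5983 | balance=5335
7 | pay 7158 | balance=0
8 | pay 5821 | balance=0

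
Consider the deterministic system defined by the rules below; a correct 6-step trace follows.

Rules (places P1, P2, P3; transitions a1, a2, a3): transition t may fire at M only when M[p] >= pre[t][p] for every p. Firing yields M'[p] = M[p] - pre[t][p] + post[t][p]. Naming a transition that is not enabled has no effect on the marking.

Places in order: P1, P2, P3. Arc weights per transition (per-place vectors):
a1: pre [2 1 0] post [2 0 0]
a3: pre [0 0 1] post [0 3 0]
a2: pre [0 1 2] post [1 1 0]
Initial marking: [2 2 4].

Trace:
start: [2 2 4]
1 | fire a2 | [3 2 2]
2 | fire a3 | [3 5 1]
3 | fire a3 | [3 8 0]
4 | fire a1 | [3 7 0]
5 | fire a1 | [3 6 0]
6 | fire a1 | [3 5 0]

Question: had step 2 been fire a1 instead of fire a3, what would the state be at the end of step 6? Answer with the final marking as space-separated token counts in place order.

(re-executing from step 2 with the substitution; state before step 2: [3 2 2])
2 | fire a1 | [3 1 2]
3 | fire a3 | [3 4 1]
4 | fire a1 | [3 3 1]
5 | fire a1 | [3 2 1]
6 | fire a1 | [3 1 1]

3 1 1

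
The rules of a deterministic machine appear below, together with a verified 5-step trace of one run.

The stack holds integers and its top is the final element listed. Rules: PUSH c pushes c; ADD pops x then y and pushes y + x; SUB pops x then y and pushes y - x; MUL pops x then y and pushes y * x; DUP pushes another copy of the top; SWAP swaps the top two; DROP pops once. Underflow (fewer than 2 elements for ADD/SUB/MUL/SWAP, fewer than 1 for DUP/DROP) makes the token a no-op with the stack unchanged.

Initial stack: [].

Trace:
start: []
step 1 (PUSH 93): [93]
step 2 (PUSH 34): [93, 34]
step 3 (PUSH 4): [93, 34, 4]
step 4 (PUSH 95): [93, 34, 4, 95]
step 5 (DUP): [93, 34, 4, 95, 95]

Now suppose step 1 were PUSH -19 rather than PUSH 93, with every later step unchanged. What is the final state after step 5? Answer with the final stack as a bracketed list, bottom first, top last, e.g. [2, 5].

[-19, 34, 4, 95, 95]

(re-executing from step 1 with the substitution; state before step 1: [])
step 1 (PUSH -19): [-19]
step 2 (PUSH 34): [-19, 34]
step 3 (PUSH 4): [-19, 34, 4]
step 4 (PUSH 95): [-19, 34, 4, 95]
step 5 (DUP): [-19, 34, 4, 95, 95]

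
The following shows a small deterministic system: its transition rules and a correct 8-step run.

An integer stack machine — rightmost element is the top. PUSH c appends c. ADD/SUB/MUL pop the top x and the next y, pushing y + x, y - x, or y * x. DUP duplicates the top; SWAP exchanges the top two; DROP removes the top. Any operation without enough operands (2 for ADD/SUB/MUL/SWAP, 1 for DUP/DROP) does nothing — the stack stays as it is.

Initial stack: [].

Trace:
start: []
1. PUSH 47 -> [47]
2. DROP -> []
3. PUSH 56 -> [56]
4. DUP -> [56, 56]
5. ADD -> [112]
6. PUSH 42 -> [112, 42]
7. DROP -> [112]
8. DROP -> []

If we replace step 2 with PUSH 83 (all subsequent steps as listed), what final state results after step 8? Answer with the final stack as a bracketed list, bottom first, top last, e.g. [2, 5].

(re-executing from step 2 with the substitution; state before step 2: [47])
2. PUSH 83 -> [47, 83]
3. PUSH 56 -> [47, 83, 56]
4. DUP -> [47, 83, 56, 56]
5. ADD -> [47, 83, 112]
6. PUSH 42 -> [47, 83, 112, 42]
7. DROP -> [47, 83, 112]
8. DROP -> [47, 83]

[47, 83]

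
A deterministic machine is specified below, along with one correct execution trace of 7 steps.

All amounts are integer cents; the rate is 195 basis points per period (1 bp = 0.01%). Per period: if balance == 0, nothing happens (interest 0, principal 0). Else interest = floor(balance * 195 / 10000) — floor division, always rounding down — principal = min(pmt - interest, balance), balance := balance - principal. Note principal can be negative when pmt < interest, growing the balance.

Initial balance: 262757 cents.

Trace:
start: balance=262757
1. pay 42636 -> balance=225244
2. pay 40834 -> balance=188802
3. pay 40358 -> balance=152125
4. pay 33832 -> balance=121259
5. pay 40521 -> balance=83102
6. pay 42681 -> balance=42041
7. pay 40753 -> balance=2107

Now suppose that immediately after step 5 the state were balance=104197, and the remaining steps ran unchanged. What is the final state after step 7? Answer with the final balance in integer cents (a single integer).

state after step 5 := balance=104197
6. pay 42681 -> balance=63547
7. pay 40753 -> balance=24033

24033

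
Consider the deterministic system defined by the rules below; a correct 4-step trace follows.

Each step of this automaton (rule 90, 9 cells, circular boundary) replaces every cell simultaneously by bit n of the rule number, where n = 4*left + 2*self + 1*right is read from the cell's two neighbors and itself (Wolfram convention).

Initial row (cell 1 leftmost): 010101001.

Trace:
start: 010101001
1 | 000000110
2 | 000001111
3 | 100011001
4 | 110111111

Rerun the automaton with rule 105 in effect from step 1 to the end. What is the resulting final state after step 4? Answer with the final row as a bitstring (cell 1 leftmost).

(re-executing steps 1..4 under rule 105; state before step 1: 010101001)
1 | 101010000
2 | 010100110
3 | 001000110
4 | 100010110

100010110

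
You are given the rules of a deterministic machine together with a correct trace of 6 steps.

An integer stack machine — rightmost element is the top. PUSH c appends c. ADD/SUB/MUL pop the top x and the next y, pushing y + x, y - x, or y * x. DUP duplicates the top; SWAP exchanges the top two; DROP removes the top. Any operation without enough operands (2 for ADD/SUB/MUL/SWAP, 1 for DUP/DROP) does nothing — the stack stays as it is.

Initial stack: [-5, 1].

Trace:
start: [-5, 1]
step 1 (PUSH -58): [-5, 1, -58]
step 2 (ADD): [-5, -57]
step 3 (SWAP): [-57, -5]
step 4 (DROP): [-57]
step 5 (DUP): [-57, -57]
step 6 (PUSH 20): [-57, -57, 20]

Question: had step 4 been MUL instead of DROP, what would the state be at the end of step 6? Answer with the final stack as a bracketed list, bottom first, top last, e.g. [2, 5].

[285, 285, 20]

(re-executing from step 4 with the substitution; state before step 4: [-57, -5])
step 4 (MUL): [285]
step 5 (DUP): [285, 285]
step 6 (PUSH 20): [285, 285, 20]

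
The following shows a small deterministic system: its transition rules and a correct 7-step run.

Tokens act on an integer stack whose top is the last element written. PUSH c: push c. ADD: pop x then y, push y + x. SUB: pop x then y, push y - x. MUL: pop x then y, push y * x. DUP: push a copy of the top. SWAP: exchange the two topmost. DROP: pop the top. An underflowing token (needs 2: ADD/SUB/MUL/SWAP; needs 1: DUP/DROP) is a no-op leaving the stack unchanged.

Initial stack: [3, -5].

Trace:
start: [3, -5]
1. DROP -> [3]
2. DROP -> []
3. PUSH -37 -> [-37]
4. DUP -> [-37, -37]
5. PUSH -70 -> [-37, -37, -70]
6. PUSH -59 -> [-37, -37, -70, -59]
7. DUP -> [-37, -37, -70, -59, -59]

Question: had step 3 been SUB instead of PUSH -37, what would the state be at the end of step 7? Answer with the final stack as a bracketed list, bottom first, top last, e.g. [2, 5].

(re-executing from step 3 with the substitution; state before step 3: [])
3. SUB -> []
4. DUP -> []
5. PUSH -70 -> [-70]
6. PUSH -59 -> [-70, -59]
7. DUP -> [-70, -59, -59]

[-70, -59, -59]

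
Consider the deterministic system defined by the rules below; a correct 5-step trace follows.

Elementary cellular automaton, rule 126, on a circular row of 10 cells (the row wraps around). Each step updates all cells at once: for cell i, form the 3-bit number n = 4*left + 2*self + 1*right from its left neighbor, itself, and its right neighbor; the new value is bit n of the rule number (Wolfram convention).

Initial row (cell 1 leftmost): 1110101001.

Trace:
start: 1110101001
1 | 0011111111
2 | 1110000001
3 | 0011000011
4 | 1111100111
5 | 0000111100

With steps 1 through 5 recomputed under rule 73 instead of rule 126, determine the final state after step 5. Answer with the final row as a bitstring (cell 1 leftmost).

(re-executing steps 1..5 under rule 73; state before step 1: 1110101001)
1 | 0010000001
2 | 0000111100
3 | 1110100101
4 | 0010000001
5 | 0000111100

0000111100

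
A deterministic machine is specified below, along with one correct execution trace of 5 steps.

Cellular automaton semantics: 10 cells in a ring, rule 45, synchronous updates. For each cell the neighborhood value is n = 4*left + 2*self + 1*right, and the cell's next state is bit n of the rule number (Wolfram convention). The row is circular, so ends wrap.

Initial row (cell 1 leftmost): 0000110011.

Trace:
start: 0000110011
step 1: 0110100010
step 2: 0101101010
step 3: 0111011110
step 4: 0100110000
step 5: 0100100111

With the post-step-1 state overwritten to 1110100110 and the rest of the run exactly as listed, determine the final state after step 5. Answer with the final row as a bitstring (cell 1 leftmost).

state after step 1 := 1110100110
step 2: 1001100101
step 3: 0001000111
step 4: 0101010100
step 5: 0111111101

0111111101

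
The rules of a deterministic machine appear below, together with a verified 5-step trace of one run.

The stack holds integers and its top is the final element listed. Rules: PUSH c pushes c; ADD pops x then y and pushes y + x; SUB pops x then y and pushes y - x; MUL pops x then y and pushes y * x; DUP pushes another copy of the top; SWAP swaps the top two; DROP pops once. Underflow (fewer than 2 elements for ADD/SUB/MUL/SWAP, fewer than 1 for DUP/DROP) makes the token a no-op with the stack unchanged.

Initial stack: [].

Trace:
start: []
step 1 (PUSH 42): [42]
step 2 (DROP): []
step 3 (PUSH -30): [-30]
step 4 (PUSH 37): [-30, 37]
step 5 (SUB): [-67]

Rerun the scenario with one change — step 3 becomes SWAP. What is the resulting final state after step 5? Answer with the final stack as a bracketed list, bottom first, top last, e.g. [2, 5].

[37]

(re-executing from step 3 with the substitution; state before step 3: [])
step 3 (SWAP): []
step 4 (PUSH 37): [37]
step 5 (SUB): [37]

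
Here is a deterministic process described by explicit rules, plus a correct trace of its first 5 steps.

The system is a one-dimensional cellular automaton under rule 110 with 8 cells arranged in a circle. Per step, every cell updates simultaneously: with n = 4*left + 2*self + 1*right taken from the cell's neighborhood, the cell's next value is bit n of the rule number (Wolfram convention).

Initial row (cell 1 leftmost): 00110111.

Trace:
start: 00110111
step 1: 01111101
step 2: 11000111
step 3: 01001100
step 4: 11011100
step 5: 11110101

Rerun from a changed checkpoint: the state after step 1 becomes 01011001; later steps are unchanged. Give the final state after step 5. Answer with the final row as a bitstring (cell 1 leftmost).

state after step 1 := 01011001
step 2: 11111011
step 3: 00001110
step 4: 00011010
step 5: 00111110

00111110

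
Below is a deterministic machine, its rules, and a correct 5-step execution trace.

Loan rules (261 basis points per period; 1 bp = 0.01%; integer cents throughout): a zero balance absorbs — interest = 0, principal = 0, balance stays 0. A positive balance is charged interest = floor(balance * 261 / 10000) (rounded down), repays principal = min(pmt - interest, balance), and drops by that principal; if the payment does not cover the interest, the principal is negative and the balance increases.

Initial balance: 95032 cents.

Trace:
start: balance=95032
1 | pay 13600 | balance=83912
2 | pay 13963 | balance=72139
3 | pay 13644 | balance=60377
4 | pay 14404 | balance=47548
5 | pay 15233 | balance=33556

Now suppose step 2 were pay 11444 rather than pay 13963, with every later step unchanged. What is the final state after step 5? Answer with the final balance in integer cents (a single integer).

(re-executing from step 2 with the substitution; state before step 2: balance=83912)
2 | pay 11444 | balance=74658
3 | pay 13644 | balance=62962
4 | pay 14404 | balance=50201
5 | pay 15233 | balance=36278

36278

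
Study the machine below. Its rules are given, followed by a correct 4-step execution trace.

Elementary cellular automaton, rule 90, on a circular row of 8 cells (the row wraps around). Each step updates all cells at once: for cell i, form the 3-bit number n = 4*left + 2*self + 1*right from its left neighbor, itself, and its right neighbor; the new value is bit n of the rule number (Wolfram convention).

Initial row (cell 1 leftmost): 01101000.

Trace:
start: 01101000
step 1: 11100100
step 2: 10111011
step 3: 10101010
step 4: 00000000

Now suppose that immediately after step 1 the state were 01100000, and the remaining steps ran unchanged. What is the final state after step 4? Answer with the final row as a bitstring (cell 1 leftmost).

state after step 1 := 01100000
step 2: 11110000
step 3: 10011001
step 4: 11111111

11111111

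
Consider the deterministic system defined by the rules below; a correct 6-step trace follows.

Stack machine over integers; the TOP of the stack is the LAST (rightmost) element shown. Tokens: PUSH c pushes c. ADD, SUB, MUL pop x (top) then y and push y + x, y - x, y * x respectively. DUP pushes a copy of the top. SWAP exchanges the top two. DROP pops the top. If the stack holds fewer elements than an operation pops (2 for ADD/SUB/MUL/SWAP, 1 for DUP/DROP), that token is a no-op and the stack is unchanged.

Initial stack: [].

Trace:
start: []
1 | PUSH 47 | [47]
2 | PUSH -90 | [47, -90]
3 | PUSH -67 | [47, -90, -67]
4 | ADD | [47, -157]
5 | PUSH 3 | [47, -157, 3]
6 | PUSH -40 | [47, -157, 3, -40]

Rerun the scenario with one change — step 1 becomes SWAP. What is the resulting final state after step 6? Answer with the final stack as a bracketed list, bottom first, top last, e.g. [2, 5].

(re-executing from step 1 with the substitution; state before step 1: [])
1 | SWAP | []
2 | PUSH -90 | [-90]
3 | PUSH -67 | [-90, -67]
4 | ADD | [-157]
5 | PUSH 3 | [-157, 3]
6 | PUSH -40 | [-157, 3, -40]

[-157, 3, -40]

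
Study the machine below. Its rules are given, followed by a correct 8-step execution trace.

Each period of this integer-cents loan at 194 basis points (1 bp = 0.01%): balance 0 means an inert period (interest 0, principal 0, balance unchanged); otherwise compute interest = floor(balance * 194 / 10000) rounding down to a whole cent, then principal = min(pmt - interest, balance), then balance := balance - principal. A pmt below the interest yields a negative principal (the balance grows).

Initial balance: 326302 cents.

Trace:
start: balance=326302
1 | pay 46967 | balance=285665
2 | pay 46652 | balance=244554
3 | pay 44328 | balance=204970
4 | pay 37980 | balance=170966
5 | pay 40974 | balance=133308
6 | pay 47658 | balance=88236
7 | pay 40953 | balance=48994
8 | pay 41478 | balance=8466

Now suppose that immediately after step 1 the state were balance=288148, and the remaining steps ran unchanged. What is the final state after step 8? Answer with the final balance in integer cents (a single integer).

state after step 1 := balance=288148
2 | pay 46652 | balance=247086
3 | pay 44328 | balance=207551
4 | pay 37980 | balance=173597
5 | pay 40974 | balance=135990
6 | pay 47658 | balance=90970
7 | pay 40953 | balance=51781
8 | pay 41478 | balance=11307

11307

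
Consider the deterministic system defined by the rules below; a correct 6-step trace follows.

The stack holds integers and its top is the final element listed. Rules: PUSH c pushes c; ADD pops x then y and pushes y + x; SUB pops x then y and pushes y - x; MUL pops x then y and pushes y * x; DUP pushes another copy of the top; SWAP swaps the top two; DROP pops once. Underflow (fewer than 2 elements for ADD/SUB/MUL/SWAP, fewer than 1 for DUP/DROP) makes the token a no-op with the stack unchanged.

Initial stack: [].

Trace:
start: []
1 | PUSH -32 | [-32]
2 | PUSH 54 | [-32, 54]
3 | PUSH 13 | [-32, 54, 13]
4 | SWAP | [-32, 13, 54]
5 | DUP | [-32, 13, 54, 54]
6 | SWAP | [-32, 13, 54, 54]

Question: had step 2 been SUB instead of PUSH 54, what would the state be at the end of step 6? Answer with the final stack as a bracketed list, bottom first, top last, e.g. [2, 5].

(re-executing from step 2 with the substitution; state before step 2: [-32])
2 | SUB | [-32]
3 | PUSH 13 | [-32, 13]
4 | SWAP | [13, -32]
5 | DUP | [13, -32, -32]
6 | SWAP | [13, -32, -32]

[13, -32, -32]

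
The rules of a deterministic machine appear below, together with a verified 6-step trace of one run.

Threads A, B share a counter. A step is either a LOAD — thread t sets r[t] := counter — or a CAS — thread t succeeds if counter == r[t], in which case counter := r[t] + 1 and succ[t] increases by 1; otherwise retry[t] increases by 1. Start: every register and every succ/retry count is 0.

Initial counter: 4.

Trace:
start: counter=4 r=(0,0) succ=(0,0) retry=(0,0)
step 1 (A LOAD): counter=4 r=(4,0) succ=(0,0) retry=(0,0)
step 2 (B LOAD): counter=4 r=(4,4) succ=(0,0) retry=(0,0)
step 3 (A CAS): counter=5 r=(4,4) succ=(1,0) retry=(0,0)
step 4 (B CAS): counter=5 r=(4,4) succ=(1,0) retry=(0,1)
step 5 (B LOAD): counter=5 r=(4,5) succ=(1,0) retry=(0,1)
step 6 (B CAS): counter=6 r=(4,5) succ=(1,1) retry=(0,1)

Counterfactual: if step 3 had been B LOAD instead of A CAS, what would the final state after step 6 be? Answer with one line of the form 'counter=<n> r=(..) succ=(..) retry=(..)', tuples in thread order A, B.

counter=6 r=(4,5) succ=(0,2) retry=(0,0)

(re-executing from step 3 with the substitution; state before step 3: counter=4 r=(4,4) succ=(0,0) retry=(0,0))
step 3 (B LOAD): counter=4 r=(4,4) succ=(0,0) retry=(0,0)
step 4 (B CAS): counter=5 r=(4,4) succ=(0,1) retry=(0,0)
step 5 (B LOAD): counter=5 r=(4,5) succ=(0,1) retry=(0,0)
step 6 (B CAS): counter=6 r=(4,5) succ=(0,2) retry=(0,0)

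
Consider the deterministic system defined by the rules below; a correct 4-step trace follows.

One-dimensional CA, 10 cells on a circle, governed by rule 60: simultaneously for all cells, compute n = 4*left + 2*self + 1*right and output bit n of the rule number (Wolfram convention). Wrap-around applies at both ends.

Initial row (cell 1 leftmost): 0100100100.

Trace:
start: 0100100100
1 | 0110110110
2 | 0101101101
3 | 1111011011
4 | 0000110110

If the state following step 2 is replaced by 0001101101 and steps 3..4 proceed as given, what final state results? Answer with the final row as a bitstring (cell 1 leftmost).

0101110110

state after step 2 := 0001101101
3 | 1001011011
4 | 0101110110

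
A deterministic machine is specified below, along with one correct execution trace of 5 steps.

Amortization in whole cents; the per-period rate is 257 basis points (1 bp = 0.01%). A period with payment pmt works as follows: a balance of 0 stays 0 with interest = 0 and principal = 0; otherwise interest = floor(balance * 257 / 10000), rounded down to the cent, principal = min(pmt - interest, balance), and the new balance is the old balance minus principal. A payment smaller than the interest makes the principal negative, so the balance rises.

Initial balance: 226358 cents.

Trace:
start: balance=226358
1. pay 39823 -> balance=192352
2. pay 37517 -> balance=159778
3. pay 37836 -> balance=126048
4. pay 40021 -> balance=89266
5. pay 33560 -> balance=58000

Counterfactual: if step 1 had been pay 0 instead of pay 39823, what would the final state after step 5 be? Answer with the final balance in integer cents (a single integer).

(re-executing from step 1 with the substitution; state before step 1: balance=226358)
1. pay 0 -> balance=232175
2. pay 37517 -> balance=200624
3. pay 37836 -> balance=167944
4. pay 40021 -> balance=132239
5. pay 33560 -> balance=102077

102077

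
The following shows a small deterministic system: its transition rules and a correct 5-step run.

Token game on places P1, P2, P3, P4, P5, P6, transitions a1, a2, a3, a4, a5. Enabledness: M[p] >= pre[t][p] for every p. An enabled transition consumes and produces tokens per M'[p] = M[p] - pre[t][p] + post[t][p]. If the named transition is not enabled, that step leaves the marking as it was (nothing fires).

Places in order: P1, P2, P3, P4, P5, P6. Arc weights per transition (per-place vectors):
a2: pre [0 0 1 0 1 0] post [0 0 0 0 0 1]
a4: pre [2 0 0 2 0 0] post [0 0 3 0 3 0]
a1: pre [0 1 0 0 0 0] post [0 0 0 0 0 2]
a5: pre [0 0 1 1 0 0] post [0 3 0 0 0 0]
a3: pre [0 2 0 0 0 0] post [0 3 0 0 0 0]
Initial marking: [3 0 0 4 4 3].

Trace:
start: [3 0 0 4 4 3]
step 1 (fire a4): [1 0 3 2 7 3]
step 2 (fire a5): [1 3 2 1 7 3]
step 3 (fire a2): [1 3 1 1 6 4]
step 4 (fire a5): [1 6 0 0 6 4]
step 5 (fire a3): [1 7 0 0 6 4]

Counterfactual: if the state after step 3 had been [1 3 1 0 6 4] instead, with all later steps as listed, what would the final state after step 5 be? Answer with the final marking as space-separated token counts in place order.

state after step 3 := [1 3 1 0 6 4]
step 4 (fire a5): [1 3 1 0 6 4]
step 5 (fire a3): [1 4 1 0 6 4]

1 4 1 0 6 4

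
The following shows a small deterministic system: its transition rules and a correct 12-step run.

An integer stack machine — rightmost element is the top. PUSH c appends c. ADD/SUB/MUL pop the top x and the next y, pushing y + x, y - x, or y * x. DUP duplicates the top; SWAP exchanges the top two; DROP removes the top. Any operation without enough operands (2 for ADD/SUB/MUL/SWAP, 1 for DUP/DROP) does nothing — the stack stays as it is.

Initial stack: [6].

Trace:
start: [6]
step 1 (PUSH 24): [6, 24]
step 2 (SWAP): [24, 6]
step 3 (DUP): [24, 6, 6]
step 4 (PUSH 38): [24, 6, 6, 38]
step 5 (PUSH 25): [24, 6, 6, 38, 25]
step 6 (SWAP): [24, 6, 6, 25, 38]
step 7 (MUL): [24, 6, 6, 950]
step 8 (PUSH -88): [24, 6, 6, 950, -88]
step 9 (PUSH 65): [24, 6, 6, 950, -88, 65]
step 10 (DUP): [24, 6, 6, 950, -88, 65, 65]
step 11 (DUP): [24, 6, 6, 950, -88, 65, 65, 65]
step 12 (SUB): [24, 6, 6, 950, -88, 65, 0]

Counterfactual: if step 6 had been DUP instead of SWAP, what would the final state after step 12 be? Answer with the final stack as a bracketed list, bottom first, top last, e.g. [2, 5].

[24, 6, 6, 38, 625, -88, 65, 0]

(re-executing from step 6 with the substitution; state before step 6: [24, 6, 6, 38, 25])
step 6 (DUP): [24, 6, 6, 38, 25, 25]
step 7 (MUL): [24, 6, 6, 38, 625]
step 8 (PUSH -88): [24, 6, 6, 38, 625, -88]
step 9 (PUSH 65): [24, 6, 6, 38, 625, -88, 65]
step 10 (DUP): [24, 6, 6, 38, 625, -88, 65, 65]
step 11 (DUP): [24, 6, 6, 38, 625, -88, 65, 65, 65]
step 12 (SUB): [24, 6, 6, 38, 625, -88, 65, 0]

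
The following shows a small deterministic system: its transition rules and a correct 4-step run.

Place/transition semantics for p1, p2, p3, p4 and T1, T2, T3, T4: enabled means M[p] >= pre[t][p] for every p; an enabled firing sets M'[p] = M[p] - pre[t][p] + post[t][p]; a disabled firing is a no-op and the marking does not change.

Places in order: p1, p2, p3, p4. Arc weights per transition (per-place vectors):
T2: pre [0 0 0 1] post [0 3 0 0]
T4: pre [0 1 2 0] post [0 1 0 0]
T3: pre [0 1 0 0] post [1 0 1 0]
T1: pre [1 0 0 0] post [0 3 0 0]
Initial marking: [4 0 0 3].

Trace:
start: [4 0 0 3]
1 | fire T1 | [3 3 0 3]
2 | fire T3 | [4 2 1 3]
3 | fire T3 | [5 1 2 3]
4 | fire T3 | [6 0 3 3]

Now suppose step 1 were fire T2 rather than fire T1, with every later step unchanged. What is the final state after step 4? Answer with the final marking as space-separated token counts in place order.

7 0 3 2

(re-executing from step 1 with the substitution; state before step 1: [4 0 0 3])
1 | fire T2 | [4 3 0 2]
2 | fire T3 | [5 2 1 2]
3 | fire T3 | [6 1 2 2]
4 | fire T3 | [7 0 3 2]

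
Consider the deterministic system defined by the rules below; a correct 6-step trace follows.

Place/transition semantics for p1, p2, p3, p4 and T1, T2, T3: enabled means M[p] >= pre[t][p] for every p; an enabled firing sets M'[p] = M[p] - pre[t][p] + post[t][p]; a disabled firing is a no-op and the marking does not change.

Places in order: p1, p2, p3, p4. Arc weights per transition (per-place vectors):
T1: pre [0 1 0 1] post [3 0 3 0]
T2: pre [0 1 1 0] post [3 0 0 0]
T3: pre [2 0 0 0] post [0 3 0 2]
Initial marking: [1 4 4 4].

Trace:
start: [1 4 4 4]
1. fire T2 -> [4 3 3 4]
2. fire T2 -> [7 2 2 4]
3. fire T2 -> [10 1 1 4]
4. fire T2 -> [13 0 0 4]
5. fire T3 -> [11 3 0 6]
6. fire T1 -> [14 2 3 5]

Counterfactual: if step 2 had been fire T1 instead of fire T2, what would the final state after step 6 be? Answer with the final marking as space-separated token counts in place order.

(re-executing from step 2 with the substitution; state before step 2: [4 3 3 4])
2. fire T1 -> [7 2 6 3]
3. fire T2 -> [10 1 5 3]
4. fire T2 -> [13 0 4 3]
5. fire T3 -> [11 3 4 5]
6. fire T1 -> [14 2 7 4]

14 2 7 4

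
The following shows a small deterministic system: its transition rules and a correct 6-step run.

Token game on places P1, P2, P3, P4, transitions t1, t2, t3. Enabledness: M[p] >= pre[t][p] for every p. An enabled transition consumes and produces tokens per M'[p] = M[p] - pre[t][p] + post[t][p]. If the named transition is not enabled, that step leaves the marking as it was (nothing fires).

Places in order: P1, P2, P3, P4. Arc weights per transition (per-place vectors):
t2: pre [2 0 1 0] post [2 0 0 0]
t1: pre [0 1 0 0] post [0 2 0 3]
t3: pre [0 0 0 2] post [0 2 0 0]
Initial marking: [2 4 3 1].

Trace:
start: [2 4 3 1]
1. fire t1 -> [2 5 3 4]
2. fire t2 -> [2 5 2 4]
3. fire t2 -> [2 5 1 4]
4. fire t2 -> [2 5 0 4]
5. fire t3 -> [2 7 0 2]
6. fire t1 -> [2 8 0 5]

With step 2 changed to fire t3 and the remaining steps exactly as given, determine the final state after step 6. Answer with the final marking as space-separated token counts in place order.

(re-executing from step 2 with the substitution; state before step 2: [2 5 3 4])
2. fire t3 -> [2 7 3 2]
3. fire t2 -> [2 7 2 2]
4. fire t2 -> [2 7 1 2]
5. fire t3 -> [2 9 1 0]
6. fire t1 -> [2 10 1 3]

2 10 1 3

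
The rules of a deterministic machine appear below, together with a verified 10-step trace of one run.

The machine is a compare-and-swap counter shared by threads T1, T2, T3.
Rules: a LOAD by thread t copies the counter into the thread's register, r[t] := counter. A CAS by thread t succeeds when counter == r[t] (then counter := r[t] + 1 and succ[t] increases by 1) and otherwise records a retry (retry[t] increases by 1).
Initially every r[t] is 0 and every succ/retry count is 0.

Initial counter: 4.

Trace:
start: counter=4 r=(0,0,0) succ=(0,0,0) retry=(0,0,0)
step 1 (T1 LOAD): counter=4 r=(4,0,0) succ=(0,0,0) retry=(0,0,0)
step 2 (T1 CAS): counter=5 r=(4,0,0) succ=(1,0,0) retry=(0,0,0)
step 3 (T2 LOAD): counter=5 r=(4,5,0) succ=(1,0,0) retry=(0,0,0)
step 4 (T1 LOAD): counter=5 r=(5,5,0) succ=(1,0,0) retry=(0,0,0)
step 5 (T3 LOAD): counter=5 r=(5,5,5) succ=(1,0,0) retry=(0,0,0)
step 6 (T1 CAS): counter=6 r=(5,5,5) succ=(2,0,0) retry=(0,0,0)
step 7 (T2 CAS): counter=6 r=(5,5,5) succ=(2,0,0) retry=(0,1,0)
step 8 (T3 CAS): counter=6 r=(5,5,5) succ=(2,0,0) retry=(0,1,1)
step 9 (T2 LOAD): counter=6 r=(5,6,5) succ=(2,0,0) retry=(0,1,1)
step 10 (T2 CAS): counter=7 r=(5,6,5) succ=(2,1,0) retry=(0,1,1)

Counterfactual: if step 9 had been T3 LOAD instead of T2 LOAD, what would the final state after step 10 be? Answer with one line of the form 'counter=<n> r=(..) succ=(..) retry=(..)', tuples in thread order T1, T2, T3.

counter=6 r=(5,5,6) succ=(2,0,0) retry=(0,2,1)

(re-executing from step 9 with the substitution; state before step 9: counter=6 r=(5,5,5) succ=(2,0,0) retry=(0,1,1))
step 9 (T3 LOAD): counter=6 r=(5,5,6) succ=(2,0,0) retry=(0,1,1)
step 10 (T2 CAS): counter=6 r=(5,5,6) succ=(2,0,0) retry=(0,2,1)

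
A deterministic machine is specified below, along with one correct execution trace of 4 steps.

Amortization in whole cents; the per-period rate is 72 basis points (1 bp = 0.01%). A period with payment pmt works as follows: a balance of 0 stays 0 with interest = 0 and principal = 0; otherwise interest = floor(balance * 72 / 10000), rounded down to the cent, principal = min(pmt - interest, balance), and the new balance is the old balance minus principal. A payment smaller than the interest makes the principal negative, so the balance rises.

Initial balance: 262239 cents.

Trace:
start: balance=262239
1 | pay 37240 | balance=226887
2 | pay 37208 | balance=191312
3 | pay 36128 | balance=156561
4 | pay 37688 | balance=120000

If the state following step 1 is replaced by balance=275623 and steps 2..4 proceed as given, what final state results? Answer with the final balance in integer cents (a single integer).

state after step 1 := balance=275623
2 | pay 37208 | balance=240399
3 | pay 36128 | balance=206001
4 | pay 37688 | balance=169796

169796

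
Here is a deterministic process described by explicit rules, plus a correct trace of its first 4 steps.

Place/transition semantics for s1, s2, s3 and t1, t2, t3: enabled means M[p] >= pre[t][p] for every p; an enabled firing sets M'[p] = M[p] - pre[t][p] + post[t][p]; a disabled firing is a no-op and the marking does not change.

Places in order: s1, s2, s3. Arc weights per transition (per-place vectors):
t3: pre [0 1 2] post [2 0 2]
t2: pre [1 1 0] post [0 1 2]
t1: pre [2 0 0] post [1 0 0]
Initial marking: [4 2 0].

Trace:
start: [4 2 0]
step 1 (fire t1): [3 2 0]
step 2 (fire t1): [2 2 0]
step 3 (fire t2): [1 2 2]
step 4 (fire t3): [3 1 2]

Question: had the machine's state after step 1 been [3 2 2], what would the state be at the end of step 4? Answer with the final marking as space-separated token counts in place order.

3 1 4

state after step 1 := [3 2 2]
step 2 (fire t1): [2 2 2]
step 3 (fire t2): [1 2 4]
step 4 (fire t3): [3 1 4]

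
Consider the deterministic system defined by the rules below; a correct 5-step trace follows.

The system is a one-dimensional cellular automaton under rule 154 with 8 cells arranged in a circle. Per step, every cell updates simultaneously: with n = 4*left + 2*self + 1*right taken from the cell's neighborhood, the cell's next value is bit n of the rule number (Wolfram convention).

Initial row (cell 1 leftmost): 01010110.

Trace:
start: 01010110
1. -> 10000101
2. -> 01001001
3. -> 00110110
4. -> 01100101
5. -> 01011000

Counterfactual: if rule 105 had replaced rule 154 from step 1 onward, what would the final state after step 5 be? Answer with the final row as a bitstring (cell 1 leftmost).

(re-executing steps 1..5 under rule 105; state before step 1: 01010110)
1. -> 00101110
2. -> 10011010
3. -> 00011101
4. -> 01010110
5. -> 00101110

00101110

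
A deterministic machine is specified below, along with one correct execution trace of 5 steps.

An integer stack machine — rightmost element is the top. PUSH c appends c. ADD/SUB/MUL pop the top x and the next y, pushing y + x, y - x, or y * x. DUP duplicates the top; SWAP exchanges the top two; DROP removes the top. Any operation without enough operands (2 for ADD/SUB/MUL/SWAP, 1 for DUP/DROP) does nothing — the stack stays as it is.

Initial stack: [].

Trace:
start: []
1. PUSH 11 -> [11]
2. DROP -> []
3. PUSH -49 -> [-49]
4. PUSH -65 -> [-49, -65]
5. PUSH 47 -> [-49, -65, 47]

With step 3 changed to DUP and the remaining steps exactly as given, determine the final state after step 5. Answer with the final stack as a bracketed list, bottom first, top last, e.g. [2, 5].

(re-executing from step 3 with the substitution; state before step 3: [])
3. DUP -> []
4. PUSH -65 -> [-65]
5. PUSH 47 -> [-65, 47]

[-65, 47]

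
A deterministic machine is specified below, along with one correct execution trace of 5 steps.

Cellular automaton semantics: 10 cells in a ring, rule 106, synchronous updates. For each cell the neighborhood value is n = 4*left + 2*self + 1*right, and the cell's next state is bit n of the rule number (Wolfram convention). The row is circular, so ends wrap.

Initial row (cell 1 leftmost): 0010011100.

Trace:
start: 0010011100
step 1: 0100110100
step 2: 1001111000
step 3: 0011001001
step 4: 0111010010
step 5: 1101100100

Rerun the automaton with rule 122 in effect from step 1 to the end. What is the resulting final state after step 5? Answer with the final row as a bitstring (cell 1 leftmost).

1100111111

(re-executing steps 1..5 under rule 122; state before step 1: 0010011100)
step 1: 0101110110
step 2: 1011011111
step 3: 1111110000
step 4: 1000011001
step 5: 1100111111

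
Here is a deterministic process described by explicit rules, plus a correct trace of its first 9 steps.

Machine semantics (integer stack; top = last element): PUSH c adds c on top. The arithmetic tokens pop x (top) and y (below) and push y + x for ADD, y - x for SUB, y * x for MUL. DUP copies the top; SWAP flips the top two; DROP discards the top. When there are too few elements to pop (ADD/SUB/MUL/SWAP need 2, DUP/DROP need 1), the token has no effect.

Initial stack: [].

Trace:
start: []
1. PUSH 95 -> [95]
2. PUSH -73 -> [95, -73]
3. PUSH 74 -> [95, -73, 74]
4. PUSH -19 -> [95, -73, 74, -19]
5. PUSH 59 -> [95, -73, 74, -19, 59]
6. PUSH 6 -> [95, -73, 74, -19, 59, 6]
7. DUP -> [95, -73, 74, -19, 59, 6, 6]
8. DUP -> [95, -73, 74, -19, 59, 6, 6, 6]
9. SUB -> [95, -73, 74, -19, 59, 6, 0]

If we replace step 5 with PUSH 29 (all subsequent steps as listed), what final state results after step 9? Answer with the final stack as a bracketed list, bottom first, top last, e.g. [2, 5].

(re-executing from step 5 with the substitution; state before step 5: [95, -73, 74, -19])
5. PUSH 29 -> [95, -73, 74, -19, 29]
6. PUSH 6 -> [95, -73, 74, -19, 29, 6]
7. DUP -> [95, -73, 74, -19, 29, 6, 6]
8. DUP -> [95, -73, 74, -19, 29, 6, 6, 6]
9. SUB -> [95, -73, 74, -19, 29, 6, 0]

[95, -73, 74, -19, 29, 6, 0]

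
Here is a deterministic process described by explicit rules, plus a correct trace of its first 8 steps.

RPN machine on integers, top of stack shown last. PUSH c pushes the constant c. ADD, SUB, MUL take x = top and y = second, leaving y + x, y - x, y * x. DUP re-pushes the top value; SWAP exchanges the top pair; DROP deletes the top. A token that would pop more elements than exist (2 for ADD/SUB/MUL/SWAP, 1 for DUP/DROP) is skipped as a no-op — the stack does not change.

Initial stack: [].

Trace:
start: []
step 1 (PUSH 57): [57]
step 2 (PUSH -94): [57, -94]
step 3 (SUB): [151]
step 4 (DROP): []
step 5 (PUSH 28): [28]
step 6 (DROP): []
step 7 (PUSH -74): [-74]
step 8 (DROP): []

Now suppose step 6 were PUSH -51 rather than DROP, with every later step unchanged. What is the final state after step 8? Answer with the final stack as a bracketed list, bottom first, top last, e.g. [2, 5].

[28, -51]

(re-executing from step 6 with the substitution; state before step 6: [28])
step 6 (PUSH -51): [28, -51]
step 7 (PUSH -74): [28, -51, -74]
step 8 (DROP): [28, -51]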